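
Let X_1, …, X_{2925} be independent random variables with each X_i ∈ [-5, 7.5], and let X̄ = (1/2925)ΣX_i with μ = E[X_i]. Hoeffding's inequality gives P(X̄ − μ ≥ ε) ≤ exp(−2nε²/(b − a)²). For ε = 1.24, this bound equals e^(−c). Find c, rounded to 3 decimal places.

57.568

c = 2nε²/(b − a)² = 2·2925·1.24² / 12.5² = 57.5677.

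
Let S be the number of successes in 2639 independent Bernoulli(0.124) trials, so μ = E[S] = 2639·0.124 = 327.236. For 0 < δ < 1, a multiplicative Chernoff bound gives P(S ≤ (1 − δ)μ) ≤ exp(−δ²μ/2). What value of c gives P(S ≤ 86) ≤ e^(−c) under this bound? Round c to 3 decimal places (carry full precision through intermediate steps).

Write 86 = (1 − δ)μ, so δ = 1 − 86/327.236 = 0.7371927…
Then the exponent is δ²μ/2 = (μ − 86)²/(2μ) = 88.918713.

88.919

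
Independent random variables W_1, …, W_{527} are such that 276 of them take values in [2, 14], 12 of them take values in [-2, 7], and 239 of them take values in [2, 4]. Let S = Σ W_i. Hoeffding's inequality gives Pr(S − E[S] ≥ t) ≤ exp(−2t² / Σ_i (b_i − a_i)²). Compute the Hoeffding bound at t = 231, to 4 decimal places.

0.0772

Σ(b_i − a_i)² = 276·12² + 12·9² + 239·2² = 41672.
Exponent = 2·231² / 41672 = 2.56100.
Bound = exp(−2.56100) = 0.07723.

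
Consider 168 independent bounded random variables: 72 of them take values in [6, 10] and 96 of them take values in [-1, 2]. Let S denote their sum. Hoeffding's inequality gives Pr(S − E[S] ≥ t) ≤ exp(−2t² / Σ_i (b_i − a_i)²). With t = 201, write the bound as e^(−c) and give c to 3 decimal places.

Σ(b_i − a_i)² = 72·4² + 96·3² = 2016.
c = 2t² / 2016 = 2·201² / 2016 = 40.0804.

40.080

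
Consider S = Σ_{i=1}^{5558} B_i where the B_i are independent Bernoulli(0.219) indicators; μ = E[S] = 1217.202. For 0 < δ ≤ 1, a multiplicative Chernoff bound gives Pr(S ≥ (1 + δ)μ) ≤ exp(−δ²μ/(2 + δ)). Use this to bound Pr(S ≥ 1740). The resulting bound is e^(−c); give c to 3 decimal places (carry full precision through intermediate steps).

Write 1740 = (1 + δ)μ, so δ = 1740/1217.202 − 1 = 0.429508…
Then the exponent is δ²μ/(2 + δ) = (1740 − μ)² / (μ·(2 + δ)) = 92.424443.

92.424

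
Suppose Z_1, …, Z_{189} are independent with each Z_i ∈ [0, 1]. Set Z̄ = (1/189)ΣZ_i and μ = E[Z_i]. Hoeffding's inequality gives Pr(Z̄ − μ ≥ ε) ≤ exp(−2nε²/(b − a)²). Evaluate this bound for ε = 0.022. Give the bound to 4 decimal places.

0.8328

Exponent: 2nε²/(b − a)² = 2·189·0.022² / 1² = 0.18295.
Bound = exp(−0.18295) = 0.83281.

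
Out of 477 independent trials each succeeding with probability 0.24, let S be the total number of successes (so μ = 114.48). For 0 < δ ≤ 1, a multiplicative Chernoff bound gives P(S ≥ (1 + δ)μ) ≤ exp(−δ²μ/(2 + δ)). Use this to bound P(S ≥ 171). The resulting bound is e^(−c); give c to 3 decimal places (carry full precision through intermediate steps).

Write 171 = (1 + δ)μ, so δ = 171/114.48 − 1 = 0.4937107…
Then the exponent is δ²μ/(2 + δ) = (171 − μ)² / (μ·(2 + δ)) = 11.189962.

11.190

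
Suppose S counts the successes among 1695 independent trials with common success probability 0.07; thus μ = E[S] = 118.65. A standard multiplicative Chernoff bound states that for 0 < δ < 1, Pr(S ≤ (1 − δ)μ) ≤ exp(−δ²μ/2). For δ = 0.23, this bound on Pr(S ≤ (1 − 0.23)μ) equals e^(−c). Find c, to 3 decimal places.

3.138

c = δ²μ/2 = 0.23²·118.65/2 = 3.1383.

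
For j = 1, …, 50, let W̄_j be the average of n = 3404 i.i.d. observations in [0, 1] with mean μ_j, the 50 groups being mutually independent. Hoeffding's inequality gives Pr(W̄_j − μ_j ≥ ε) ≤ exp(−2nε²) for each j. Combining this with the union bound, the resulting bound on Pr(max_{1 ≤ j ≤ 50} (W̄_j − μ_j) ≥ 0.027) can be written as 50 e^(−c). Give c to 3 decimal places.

Union bound over the 50 events: Pr(max_{1 ≤ j ≤ 50} (W̄_j − μ_j) ≥ 0.027) ≤ 50·exp(−2nε²) = 50 exp(−2·3404·0.027²).
So c = 2·3404·0.027² = 4.9630.

4.963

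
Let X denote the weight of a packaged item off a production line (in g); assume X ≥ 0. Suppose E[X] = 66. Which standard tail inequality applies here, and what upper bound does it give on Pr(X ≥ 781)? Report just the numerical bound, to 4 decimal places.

0.0845

Only the mean of a non-negative variable is known, so Markov's inequality is the applicable tail bound.
Markov's inequality: for a non-negative random variable, Pr(X ≥ a) ≤ E[X]/a.
Here E[X] = 66 and a = 781, so the bound is 66/781 = 0.0845.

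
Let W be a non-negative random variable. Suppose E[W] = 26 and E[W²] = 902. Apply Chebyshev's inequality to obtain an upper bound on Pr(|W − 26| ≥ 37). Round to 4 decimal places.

0.1651

Var(W) = E[W²] − (E[W])² = 902 − 676 = 226.
Chebyshev's inequality: Pr(|W − μ| ≥ t) ≤ Var(W)/t² = 226/1369 = 0.1651.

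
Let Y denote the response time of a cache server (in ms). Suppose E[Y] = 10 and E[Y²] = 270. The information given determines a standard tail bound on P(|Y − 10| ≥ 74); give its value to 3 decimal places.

The first two moments determine the variance, so Chebyshev's inequality is the sharpest standard bound available.
Var(Y) = E[Y²] − (E[Y])² = 270 − 100 = 170.
Chebyshev's inequality: P(|Y − μ| ≥ t) ≤ Var(Y)/t² = 170/5476 = 0.0310.

0.031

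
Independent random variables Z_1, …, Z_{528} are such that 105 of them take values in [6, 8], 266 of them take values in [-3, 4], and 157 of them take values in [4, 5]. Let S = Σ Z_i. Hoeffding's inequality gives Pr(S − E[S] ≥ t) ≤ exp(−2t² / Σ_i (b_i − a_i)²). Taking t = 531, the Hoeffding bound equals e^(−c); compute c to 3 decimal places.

41.431

Σ(b_i − a_i)² = 105·2² + 266·7² + 157·1² = 13611.
c = 2t² / 13611 = 2·531² / 13611 = 41.4313.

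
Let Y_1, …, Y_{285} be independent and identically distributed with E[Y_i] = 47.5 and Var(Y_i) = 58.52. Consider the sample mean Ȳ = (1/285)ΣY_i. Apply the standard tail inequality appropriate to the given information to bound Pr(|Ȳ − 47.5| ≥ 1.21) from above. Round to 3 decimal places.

0.140

With mean and variance of each term known, Chebyshev's inequality bounds the deviation of the sum (or sample mean).
Var(Ȳ) = Var(Y_i)/n = 58.52/285 = 0.20533.
Chebyshev: Pr(|Ȳ − 47.5| ≥ 1.21) ≤ Var(Ȳ)/(1.21)² = 58.52/(285·1.21²) = 0.1402.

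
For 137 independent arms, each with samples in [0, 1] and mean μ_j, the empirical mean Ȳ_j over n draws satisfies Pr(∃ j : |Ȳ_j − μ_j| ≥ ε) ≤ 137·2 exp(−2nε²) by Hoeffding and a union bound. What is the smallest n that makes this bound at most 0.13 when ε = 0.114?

295

Need 2·137·exp(−2nε²) ≤ 0.13, i.e. exp(−2nε²) ≤ 0.13/274.
So 2nε² ≥ ln(274/0.13) = 7.653349.
Hence n ≥ 7.653349/(2·0.114²) = 294.450.
The smallest integer n is 295.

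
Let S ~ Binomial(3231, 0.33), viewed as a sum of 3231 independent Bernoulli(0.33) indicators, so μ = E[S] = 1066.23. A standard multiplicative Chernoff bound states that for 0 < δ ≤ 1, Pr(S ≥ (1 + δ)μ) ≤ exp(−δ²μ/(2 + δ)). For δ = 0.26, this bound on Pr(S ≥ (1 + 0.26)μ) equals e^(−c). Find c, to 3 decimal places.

c = δ²μ/(2 + δ) = 0.26²·1066.23/(2 + 0.26) = 31.8925.

31.893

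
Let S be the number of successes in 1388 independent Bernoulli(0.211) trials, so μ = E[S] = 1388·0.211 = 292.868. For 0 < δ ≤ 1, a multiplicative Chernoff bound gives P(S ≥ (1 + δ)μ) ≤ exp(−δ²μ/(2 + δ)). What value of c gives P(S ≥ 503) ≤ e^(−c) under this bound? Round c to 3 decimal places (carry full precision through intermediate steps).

Write 503 = (1 + δ)μ, so δ = 503/292.868 − 1 = 0.7174973…
Then the exponent is δ²μ/(2 + δ) = (503 − μ)² / (μ·(2 + δ)) = 55.480881.

55.481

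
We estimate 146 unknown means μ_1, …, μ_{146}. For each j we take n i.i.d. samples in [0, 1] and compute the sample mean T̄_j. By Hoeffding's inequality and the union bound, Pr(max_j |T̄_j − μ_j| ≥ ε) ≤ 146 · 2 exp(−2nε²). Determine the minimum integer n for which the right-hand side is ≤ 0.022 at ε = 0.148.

217

Need 2·146·exp(−2nε²) ≤ 0.022, i.e. exp(−2nε²) ≤ 0.022/292.
So 2nε² ≥ ln(292/0.022) = 9.493467.
Hence n ≥ 9.493467/(2·0.148²) = 216.706.
The smallest integer n is 217.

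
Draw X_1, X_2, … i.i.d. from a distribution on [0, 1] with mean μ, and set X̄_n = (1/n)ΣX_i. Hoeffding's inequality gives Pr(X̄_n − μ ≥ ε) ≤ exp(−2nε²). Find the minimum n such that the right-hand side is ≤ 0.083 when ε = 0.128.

Require exp(−2nε²) ≤ 0.083, i.e. 2nε² ≥ ln(1/0.083) = 2.488915.
So n ≥ 2.488915 / (2·0.128²) = 75.956.
The smallest integer n is 76.

76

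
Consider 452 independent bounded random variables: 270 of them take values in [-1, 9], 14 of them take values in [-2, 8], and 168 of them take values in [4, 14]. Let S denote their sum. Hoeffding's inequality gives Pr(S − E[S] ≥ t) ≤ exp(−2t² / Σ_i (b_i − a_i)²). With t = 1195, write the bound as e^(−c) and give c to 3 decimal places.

63.187

Σ(b_i − a_i)² = 270·10² + 14·10² + 168·10² = 45200.
c = 2t² / 45200 = 2·1195² / 45200 = 63.1869.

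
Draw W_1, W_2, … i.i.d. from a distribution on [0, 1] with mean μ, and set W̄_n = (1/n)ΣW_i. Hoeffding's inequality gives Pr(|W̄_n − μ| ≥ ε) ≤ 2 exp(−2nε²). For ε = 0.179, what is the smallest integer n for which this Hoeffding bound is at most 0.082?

50

Require 2·exp(−2nε²) ≤ 0.082, i.e. 2nε² ≥ ln(2/0.082) = 3.194183.
So n ≥ 3.194183 / (2·0.179²) = 49.845.
The smallest integer n is 50.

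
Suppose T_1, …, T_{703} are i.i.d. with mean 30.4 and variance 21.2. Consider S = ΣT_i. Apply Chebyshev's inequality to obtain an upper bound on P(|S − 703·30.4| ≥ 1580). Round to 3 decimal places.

Var(S) = n·Var(T_i) = 703·21.2 = 14903.6.
Chebyshev: P(|S − 703·30.4| ≥ 1580) ≤ Var(S)/1580² = 14903.6/2496400 = 0.0060.

0.006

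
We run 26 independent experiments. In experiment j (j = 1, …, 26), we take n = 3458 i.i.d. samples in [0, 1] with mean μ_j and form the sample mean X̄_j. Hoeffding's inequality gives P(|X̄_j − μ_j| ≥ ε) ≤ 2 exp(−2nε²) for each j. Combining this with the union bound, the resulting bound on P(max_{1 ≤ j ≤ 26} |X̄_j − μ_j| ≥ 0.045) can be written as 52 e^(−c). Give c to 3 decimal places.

14.005

Union bound over the 26 events: P(max_{1 ≤ j ≤ 26} |X̄_j − μ_j| ≥ 0.045) ≤ 26·2·exp(−2nε²) = 52 exp(−2·3458·0.045²).
So c = 2·3458·0.045² = 14.0049.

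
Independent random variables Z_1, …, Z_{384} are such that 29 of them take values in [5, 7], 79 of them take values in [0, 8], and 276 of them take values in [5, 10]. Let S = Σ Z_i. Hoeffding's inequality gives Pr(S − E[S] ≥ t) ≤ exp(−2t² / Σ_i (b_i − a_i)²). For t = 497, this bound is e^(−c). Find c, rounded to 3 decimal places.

40.923

Σ(b_i − a_i)² = 29·2² + 79·8² + 276·5² = 12072.
c = 2t² / 12072 = 2·497² / 12072 = 40.9226.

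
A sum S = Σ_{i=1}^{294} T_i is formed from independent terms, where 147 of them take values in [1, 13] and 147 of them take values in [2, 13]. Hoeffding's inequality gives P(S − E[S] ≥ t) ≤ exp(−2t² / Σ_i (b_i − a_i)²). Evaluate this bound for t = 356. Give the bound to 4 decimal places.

0.0015

Σ(b_i − a_i)² = 147·12² + 147·11² = 38955.
Exponent = 2·356² / 38955 = 6.50679.
Bound = exp(−6.50679) = 0.00149.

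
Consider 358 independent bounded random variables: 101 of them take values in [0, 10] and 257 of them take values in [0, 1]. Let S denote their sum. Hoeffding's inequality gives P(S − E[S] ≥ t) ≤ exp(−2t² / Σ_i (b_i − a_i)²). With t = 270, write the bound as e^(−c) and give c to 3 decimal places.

Σ(b_i − a_i)² = 101·10² + 257·1² = 10357.
c = 2t² / 10357 = 2·270² / 10357 = 14.0774.

14.077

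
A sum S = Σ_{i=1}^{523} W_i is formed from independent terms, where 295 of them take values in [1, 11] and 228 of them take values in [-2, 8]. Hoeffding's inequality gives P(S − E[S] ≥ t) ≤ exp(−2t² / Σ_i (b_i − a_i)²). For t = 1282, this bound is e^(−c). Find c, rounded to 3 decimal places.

Σ(b_i − a_i)² = 295·10² + 228·10² = 52300.
c = 2t² / 52300 = 2·1282² / 52300 = 62.8499.

62.850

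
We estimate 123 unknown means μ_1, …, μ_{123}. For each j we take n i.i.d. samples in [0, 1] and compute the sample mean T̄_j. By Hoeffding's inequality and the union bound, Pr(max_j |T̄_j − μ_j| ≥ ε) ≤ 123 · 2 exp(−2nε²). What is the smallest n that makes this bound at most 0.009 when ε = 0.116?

Need 2·123·exp(−2nε²) ≤ 0.009, i.e. exp(−2nε²) ≤ 0.009/246.
So 2nε² ≥ ln(246/0.009) = 10.215862.
Hence n ≥ 10.215862/(2·0.116²) = 379.602.
The smallest integer n is 380.

380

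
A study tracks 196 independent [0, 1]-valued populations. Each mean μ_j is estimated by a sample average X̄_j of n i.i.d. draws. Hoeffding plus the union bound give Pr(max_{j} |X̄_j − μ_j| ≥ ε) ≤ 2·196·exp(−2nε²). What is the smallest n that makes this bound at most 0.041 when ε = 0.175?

150

Need 2·196·exp(−2nε²) ≤ 0.041, i.e. exp(−2nε²) ≤ 0.041/392.
So 2nε² ≥ ln(392/0.041) = 9.165445.
Hence n ≥ 9.165445/(2·0.175²) = 149.640.
The smallest integer n is 150.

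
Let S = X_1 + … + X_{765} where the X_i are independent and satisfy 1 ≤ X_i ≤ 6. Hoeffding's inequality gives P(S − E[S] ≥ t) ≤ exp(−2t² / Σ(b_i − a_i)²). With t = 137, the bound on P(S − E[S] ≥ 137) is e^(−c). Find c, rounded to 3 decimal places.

1.963

Σ(b_i − a_i)² = 765·(5)² = 19125.
c = 2t²/19125 = 2·137²/19125 = 1.9628.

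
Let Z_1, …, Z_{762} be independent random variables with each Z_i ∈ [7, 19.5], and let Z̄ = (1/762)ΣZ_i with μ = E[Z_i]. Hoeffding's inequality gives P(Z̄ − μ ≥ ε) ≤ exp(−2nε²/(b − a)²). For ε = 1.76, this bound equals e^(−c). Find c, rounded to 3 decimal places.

30.213

c = 2nε²/(b − a)² = 2·762·1.76² / 12.5² = 30.2128.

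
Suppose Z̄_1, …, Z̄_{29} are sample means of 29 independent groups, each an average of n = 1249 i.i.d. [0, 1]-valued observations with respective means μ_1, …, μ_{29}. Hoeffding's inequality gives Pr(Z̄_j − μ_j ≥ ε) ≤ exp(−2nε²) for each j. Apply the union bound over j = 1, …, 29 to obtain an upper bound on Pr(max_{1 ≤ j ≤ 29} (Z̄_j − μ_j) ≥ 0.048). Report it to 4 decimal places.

0.0918

Per-experiment Hoeffding bound: exp(−2·1249·0.048²) = exp(−5.75539) = 0.0031657.
Union bound over 29 events: 29·0.0031657 = 0.09180.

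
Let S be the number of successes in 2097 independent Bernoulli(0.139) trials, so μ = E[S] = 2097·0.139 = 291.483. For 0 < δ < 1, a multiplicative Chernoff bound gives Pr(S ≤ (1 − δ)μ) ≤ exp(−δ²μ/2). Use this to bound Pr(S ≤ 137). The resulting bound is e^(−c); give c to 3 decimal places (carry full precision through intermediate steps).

Write 137 = (1 − δ)μ, so δ = 1 − 137/291.483 = 0.5299897…
Then the exponent is δ²μ/2 = (μ − 137)²/(2μ) = 40.937203.

40.937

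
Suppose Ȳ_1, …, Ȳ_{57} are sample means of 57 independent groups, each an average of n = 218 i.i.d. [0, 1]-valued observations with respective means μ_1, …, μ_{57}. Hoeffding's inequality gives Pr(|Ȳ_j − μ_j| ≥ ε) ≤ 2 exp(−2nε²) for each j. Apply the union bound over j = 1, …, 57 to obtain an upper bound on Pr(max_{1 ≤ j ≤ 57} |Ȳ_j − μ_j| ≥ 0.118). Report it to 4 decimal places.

Per-experiment Hoeffding bound: 2·exp(−2·218·0.118²) = 2·exp(−6.07086) = 0.0046184.
Union bound over 57 events: 57·0.0046184 = 0.26325.

0.2632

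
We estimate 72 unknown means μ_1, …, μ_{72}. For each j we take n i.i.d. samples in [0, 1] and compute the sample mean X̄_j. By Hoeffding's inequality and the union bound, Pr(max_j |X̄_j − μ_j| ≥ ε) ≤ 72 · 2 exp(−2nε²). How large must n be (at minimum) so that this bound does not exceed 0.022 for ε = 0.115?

333

Need 2·72·exp(−2nε²) ≤ 0.022, i.e. exp(−2nε²) ≤ 0.022/144.
So 2nε² ≥ ln(144/0.022) = 8.786526.
Hence n ≥ 8.786526/(2·0.115²) = 332.194.
The smallest integer n is 333.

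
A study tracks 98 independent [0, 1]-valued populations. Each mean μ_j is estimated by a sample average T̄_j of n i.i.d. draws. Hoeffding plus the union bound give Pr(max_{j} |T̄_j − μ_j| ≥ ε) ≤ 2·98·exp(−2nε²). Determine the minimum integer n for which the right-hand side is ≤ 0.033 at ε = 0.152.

189

Need 2·98·exp(−2nε²) ≤ 0.033, i.e. exp(−2nε²) ≤ 0.033/196.
So 2nε² ≥ ln(196/0.033) = 8.689362.
Hence n ≥ 8.689362/(2·0.152²) = 188.049.
The smallest integer n is 189.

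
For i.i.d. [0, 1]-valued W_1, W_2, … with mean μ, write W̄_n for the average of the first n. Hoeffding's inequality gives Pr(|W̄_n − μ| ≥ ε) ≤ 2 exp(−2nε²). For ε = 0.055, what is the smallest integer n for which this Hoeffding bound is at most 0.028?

Require 2·exp(−2nε²) ≤ 0.028, i.e. 2nε² ≥ ln(2/0.028) = 4.268698.
So n ≥ 4.268698 / (2·0.055²) = 705.570.
The smallest integer n is 706.

706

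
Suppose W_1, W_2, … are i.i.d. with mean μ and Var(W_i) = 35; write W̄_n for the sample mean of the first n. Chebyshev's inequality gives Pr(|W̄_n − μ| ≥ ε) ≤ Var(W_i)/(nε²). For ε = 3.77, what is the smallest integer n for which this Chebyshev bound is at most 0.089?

Require 35/(n·3.77²) ≤ 0.089, i.e. n ≥ 35/(0.089·3.77²) = 27.669.
The smallest integer n is 28.

28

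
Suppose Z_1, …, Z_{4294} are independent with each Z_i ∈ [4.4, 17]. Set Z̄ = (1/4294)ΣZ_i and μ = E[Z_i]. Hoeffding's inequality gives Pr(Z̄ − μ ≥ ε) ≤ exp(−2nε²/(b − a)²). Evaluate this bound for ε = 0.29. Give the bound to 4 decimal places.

Exponent: 2nε²/(b − a)² = 2·4294·0.29² / 12.6² = 4.54932.
Bound = exp(−4.54932) = 0.01057.

0.0106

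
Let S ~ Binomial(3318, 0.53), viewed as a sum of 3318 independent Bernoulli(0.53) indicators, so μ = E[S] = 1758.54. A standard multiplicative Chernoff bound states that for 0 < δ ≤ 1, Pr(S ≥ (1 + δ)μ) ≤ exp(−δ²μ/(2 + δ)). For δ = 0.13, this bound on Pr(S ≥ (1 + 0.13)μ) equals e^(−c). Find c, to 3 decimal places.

13.953

c = δ²μ/(2 + δ) = 0.13²·1758.54/(2 + 0.13) = 13.9527.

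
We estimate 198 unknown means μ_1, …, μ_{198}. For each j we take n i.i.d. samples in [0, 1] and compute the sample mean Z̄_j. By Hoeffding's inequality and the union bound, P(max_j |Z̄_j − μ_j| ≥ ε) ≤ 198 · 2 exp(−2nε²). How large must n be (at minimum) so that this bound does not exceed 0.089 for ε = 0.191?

Need 2·198·exp(−2nε²) ≤ 0.089, i.e. exp(−2nε²) ≤ 0.089/396.
So 2nε² ≥ ln(396/0.089) = 8.400533.
Hence n ≥ 8.400533/(2·0.191²) = 115.136.
The smallest integer n is 116.

116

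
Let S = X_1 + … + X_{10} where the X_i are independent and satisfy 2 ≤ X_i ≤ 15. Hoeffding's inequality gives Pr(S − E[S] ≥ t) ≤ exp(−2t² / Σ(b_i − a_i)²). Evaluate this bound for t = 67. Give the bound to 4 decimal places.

Σ(b_i − a_i)² = 10·(13)² = 1690.
Exponent = 2·67²/1690 = 5.3124.
Bound = exp(−5.3124) = 0.00493.

0.0049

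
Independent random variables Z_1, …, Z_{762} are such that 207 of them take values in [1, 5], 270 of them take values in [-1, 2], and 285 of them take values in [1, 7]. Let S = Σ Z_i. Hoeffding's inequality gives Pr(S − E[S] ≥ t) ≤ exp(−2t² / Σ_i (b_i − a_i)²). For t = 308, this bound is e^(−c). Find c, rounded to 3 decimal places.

Σ(b_i − a_i)² = 207·4² + 270·3² + 285·6² = 16002.
c = 2t² / 16002 = 2·308² / 16002 = 11.8565.

11.857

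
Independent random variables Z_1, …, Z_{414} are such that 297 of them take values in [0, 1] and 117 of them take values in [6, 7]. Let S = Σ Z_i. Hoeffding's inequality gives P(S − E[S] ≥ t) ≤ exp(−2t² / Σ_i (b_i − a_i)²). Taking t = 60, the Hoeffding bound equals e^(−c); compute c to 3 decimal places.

Σ(b_i − a_i)² = 297·1² + 117·1² = 414.
c = 2t² / 414 = 2·60² / 414 = 17.3913.

17.391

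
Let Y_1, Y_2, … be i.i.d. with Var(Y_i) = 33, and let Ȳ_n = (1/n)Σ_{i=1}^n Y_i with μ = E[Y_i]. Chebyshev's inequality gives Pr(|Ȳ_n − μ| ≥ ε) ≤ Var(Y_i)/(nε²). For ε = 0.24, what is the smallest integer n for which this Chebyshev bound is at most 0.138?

Require 33/(n·0.24²) ≤ 0.138, i.e. n ≥ 33/(0.138·0.24²) = 4151.570.
The smallest integer n is 4152.

4152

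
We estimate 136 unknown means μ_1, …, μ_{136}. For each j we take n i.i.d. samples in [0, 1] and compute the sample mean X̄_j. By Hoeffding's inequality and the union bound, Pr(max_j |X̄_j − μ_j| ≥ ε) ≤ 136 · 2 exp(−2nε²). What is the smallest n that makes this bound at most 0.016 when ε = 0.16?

191

Need 2·136·exp(−2nε²) ≤ 0.016, i.e. exp(−2nε²) ≤ 0.016/272.
So 2nε² ≥ ln(272/0.016) = 9.740969.
Hence n ≥ 9.740969/(2·0.16²) = 190.253.
The smallest integer n is 191.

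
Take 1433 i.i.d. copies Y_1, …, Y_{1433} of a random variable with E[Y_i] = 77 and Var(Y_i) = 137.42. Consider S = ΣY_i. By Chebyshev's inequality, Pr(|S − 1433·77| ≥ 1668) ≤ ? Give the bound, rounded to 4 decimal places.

Var(S) = n·Var(Y_i) = 1433·137.42 = 196922.86.
Chebyshev: Pr(|S − 1433·77| ≥ 1668) ≤ Var(S)/1668² = 196922.86/2782224 = 0.0708.

0.0708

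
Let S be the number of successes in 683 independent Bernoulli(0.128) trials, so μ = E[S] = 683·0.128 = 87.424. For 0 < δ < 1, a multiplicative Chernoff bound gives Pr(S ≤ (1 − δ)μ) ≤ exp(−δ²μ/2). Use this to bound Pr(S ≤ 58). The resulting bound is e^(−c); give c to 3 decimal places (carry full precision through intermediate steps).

Write 58 = (1 − δ)μ, so δ = 1 − 58/87.424 = 0.3365666…
Then the exponent is δ²μ/2 = (μ − 58)²/(2μ) = 4.951568.

4.952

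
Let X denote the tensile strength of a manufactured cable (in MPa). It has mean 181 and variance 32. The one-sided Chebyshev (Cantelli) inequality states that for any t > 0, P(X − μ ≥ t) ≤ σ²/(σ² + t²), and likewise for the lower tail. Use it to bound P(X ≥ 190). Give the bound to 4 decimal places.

Here σ² = 32 and t = 9, so σ² + t² = 113.
Cantelli's bound: 32/113 = 0.2832.

0.2832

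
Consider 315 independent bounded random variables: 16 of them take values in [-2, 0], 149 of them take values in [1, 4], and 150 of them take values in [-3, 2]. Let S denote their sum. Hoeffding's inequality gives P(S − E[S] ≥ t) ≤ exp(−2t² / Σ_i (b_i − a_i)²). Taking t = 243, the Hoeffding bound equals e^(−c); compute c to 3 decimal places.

Σ(b_i − a_i)² = 16·2² + 149·3² + 150·5² = 5155.
c = 2t² / 5155 = 2·243² / 5155 = 22.9094.

22.909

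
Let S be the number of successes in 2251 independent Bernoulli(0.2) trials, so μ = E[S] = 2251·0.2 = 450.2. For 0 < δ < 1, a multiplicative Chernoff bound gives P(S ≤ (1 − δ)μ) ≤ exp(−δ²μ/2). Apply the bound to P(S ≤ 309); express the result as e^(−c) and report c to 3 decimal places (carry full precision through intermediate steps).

22.143

Write 309 = (1 − δ)μ, so δ = 1 − 309/450.2 = 0.3136384…
Then the exponent is δ²μ/2 = (μ − 309)²/(2μ) = 22.142870.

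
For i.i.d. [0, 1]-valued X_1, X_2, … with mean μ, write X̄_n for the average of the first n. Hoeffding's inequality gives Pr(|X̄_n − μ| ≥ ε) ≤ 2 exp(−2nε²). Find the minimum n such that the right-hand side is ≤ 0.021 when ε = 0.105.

Require 2·exp(−2nε²) ≤ 0.021, i.e. 2nε² ≥ ln(2/0.021) = 4.556380.
So n ≥ 4.556380 / (2·0.105²) = 206.639.
The smallest integer n is 207.

207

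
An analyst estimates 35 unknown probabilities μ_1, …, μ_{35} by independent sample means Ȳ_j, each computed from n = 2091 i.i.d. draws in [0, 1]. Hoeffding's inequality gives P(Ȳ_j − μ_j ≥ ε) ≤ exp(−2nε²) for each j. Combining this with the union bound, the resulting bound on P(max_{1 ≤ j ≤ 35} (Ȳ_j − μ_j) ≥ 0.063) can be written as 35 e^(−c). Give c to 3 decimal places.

Union bound over the 35 events: P(max_{1 ≤ j ≤ 35} (Ȳ_j − μ_j) ≥ 0.063) ≤ 35·exp(−2nε²) = 35 exp(−2·2091·0.063²).
So c = 2·2091·0.063² = 16.5984.

16.598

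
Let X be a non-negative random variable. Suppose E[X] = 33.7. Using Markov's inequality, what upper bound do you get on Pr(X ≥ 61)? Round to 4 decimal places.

Markov's inequality: for a non-negative random variable, Pr(X ≥ a) ≤ E[X]/a.
Here E[X] = 33.7 and a = 61, so the bound is 33.7/61 = 0.5525.

0.5525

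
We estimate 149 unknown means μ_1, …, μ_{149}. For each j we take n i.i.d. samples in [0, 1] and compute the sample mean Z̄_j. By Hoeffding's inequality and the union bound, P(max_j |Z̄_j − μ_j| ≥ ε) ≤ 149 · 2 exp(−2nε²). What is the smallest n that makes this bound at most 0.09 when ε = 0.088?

524

Need 2·149·exp(−2nε²) ≤ 0.09, i.e. exp(−2nε²) ≤ 0.09/298.
So 2nε² ≥ ln(298/0.09) = 8.105039.
Hence n ≥ 8.105039/(2·0.088²) = 523.311.
The smallest integer n is 524.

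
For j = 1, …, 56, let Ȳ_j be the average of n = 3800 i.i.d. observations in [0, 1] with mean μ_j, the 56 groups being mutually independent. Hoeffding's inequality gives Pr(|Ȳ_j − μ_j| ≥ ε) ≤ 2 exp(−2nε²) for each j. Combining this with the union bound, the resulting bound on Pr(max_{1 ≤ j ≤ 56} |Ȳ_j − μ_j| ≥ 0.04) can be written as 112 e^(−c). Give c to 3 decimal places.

Union bound over the 56 events: Pr(max_{1 ≤ j ≤ 56} |Ȳ_j − μ_j| ≥ 0.04) ≤ 56·2·exp(−2nε²) = 112 exp(−2·3800·0.04²).
So c = 2·3800·0.04² = 12.1600.

12.160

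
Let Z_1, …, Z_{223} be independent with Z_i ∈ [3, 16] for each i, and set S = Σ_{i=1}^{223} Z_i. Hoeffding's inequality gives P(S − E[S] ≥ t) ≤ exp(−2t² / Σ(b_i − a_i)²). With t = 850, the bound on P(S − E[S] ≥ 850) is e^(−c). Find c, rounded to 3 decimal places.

Σ(b_i − a_i)² = 223·(13)² = 37687.
c = 2t²/37687 = 2·850²/37687 = 38.3421.

38.342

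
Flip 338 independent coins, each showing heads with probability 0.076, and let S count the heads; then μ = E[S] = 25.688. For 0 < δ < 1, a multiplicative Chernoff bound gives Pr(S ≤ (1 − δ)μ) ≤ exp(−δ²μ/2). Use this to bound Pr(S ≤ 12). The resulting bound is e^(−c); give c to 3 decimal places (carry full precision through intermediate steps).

Write 12 = (1 − δ)μ, so δ = 1 − 12/25.688 = 0.5328558…
Then the exponent is δ²μ/2 = (μ − 12)²/(2μ) = 3.646865.

3.647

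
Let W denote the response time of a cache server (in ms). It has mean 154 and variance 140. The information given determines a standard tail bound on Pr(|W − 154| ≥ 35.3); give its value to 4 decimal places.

Mean and variance are known, so Chebyshev's inequality applies.
Chebyshev: Pr(|W − μ| ≥ t) ≤ Var(W)/t².
Bound = 140 / 1246.09 = 0.1124.

0.1124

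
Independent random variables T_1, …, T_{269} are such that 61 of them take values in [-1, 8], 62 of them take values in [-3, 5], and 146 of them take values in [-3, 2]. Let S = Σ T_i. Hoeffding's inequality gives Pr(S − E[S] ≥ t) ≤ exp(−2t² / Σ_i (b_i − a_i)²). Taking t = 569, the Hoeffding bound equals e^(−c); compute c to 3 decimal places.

Σ(b_i − a_i)² = 61·9² + 62·8² + 146·5² = 12559.
c = 2t² / 12559 = 2·569² / 12559 = 51.5584.

51.558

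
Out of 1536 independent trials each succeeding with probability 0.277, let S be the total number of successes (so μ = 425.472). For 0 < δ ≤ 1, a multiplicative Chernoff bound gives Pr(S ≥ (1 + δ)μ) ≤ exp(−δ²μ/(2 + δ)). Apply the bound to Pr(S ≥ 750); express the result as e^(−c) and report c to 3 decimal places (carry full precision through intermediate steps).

89.597

Write 750 = (1 + δ)μ, so δ = 750/425.472 − 1 = 0.7627482…
Then the exponent is δ²μ/(2 + δ) = (750 − μ)² / (μ·(2 + δ)) = 89.596709.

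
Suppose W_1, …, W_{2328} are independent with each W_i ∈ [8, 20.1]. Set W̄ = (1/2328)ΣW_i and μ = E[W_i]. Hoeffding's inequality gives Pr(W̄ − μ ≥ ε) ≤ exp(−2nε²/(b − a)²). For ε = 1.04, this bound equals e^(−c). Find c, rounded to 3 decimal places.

34.396

c = 2nε²/(b − a)² = 2·2328·1.04² / 12.1² = 34.3961.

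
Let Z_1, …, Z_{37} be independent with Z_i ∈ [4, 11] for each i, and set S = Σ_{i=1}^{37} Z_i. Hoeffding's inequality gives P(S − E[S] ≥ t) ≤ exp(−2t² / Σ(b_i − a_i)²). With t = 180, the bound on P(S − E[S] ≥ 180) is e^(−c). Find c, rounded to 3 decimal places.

35.742

Σ(b_i − a_i)² = 37·(7)² = 1813.
c = 2t²/1813 = 2·180²/1813 = 35.7419.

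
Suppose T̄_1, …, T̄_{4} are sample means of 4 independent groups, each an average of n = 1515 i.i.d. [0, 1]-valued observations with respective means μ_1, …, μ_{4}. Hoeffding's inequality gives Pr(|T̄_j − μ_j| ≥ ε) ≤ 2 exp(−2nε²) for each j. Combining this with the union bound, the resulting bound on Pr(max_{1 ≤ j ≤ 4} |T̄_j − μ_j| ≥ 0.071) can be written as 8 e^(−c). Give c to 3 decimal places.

Union bound over the 4 events: Pr(max_{1 ≤ j ≤ 4} |T̄_j − μ_j| ≥ 0.071) ≤ 4·2·exp(−2nε²) = 8 exp(−2·1515·0.071²).
So c = 2·1515·0.071² = 15.2742.

15.274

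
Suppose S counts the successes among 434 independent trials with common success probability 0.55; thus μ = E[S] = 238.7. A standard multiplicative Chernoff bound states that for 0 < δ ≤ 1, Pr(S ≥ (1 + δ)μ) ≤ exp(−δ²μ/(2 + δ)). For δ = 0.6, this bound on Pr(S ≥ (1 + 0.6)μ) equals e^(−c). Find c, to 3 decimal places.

c = δ²μ/(2 + δ) = 0.6²·238.7/(2 + 0.6) = 33.0508.

33.051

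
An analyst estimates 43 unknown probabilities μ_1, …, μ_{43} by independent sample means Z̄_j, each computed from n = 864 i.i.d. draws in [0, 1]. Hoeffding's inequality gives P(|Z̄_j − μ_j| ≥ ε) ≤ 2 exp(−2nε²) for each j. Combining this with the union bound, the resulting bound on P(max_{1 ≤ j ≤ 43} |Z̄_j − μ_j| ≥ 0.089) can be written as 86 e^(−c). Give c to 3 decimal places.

13.687

Union bound over the 43 events: P(max_{1 ≤ j ≤ 43} |Z̄_j − μ_j| ≥ 0.089) ≤ 43·2·exp(−2nε²) = 86 exp(−2·864·0.089²).
So c = 2·864·0.089² = 13.6875.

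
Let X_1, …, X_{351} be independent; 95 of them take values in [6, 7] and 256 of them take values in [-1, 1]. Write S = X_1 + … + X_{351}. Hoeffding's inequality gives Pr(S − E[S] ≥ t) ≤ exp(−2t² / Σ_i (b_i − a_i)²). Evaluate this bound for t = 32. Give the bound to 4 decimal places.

Σ(b_i − a_i)² = 95·1² + 256·2² = 1119.
Exponent = 2·32² / 1119 = 1.83021.
Bound = exp(−1.83021) = 0.16038.

0.1604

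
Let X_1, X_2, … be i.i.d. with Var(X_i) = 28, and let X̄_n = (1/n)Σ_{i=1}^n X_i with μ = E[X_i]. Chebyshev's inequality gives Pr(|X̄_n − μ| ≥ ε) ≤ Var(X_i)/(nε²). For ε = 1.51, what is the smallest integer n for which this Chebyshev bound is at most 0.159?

78

Require 28/(n·1.51²) ≤ 0.159, i.e. n ≥ 28/(0.159·1.51²) = 77.234.
The smallest integer n is 78.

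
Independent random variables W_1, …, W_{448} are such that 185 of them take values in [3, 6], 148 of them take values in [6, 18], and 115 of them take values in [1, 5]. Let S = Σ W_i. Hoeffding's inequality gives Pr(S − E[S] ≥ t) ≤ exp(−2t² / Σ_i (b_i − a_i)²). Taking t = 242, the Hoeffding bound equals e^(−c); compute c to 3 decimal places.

Σ(b_i − a_i)² = 185·3² + 148·12² + 115·4² = 24817.
c = 2t² / 24817 = 2·242² / 24817 = 4.7197.

4.720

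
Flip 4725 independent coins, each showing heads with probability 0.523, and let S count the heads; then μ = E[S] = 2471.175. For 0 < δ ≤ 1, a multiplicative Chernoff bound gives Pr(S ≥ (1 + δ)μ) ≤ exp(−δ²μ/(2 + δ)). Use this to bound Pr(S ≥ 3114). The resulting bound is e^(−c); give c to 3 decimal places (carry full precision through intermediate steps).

Write 3114 = (1 + δ)μ, so δ = 3114/2471.175 − 1 = 0.2601293…
Then the exponent is δ²μ/(2 + δ) = (3114 − μ)² / (μ·(2 + δ)) = 73.985861.

73.986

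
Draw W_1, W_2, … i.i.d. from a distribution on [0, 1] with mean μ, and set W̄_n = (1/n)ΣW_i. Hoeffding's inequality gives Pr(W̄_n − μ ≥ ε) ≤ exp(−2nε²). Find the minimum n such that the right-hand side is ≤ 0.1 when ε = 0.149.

52

Require exp(−2nε²) ≤ 0.1, i.e. 2nε² ≥ ln(1/0.1) = 2.302585.
So n ≥ 2.302585 / (2·0.149²) = 51.858.
The smallest integer n is 52.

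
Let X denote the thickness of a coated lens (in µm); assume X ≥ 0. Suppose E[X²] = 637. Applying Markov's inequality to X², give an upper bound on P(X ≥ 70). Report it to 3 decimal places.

Since X ≥ 0, the event {X ≥ 70} is the same as {X² ≥ 4900}.
Markov's inequality applied to X² gives P(X² ≥ 4900) ≤ E[X²]/4900 = 637/4900 = 0.1300.

0.130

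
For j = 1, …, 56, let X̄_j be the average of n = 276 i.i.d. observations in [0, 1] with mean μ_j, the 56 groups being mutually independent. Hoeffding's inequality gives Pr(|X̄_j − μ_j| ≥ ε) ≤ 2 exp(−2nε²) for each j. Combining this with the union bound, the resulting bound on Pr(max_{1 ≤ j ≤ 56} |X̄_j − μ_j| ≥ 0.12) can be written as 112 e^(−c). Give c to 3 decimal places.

7.949

Union bound over the 56 events: Pr(max_{1 ≤ j ≤ 56} |X̄_j − μ_j| ≥ 0.12) ≤ 56·2·exp(−2nε²) = 112 exp(−2·276·0.12²).
So c = 2·276·0.12² = 7.9488.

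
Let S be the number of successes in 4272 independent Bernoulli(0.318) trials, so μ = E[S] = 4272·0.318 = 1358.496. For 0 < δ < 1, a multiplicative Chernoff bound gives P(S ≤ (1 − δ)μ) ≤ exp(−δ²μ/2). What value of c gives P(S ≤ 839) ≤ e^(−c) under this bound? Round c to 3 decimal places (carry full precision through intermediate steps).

Write 839 = (1 − δ)μ, so δ = 1 − 839/1358.496 = 0.3824052…
Then the exponent is δ²μ/2 = (μ − 839)²/(2μ) = 99.328998.

99.329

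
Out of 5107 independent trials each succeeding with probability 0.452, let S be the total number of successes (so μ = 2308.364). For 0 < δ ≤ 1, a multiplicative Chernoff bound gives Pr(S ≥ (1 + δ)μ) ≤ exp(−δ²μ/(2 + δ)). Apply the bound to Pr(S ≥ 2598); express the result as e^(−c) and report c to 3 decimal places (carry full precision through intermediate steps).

Write 2598 = (1 + δ)μ, so δ = 2598/2308.364 − 1 = 0.1254724…
Then the exponent is δ²μ/(2 + δ) = (2598 − μ)² / (μ·(2 + δ)) = 17.098000.

17.098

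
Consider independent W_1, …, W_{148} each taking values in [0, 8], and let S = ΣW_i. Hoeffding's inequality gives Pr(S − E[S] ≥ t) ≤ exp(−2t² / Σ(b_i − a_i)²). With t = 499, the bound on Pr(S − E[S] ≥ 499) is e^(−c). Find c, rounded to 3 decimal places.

52.576

Σ(b_i − a_i)² = 148·(8)² = 9472.
c = 2t²/9472 = 2·499²/9472 = 52.5762.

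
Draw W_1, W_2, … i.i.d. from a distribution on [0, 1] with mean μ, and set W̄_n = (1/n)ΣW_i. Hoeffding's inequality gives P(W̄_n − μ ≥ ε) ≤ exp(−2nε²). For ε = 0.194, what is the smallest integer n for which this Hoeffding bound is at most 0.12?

29

Require exp(−2nε²) ≤ 0.12, i.e. 2nε² ≥ ln(1/0.12) = 2.120264.
So n ≥ 2.120264 / (2·0.194²) = 28.168.
The smallest integer n is 29.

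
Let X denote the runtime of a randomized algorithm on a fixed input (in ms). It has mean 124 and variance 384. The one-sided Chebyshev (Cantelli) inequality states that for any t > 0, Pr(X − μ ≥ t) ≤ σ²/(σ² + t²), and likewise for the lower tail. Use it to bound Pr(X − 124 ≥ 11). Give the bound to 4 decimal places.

Here σ² = 384 and t = 11, so σ² + t² = 505.
Cantelli's bound: 384/505 = 0.7604.

0.7604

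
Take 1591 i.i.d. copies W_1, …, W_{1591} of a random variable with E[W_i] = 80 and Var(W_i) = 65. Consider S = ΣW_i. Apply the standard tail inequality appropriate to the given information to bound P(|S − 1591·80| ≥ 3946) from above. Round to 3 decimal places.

With mean and variance of each term known, Chebyshev's inequality bounds the deviation of the sum (or sample mean).
Var(S) = n·Var(W_i) = 1591·65 = 103415.
Chebyshev: P(|S − 1591·80| ≥ 3946) ≤ Var(S)/3946² = 103415/15570916 = 0.0066.

0.007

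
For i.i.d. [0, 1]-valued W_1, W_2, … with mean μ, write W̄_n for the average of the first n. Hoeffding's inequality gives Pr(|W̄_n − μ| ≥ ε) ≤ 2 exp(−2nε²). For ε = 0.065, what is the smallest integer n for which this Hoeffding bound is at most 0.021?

540

Require 2·exp(−2nε²) ≤ 0.021, i.e. 2nε² ≥ ln(2/0.021) = 4.556380.
So n ≥ 4.556380 / (2·0.065²) = 539.217.
The smallest integer n is 540.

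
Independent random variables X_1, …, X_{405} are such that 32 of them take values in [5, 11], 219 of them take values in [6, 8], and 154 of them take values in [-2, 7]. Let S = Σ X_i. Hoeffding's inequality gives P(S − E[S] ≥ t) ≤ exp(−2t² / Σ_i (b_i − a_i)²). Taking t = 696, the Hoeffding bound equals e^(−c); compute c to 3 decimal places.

Σ(b_i − a_i)² = 32·6² + 219·2² + 154·9² = 14502.
c = 2t² / 14502 = 2·696² / 14502 = 66.8068.

66.807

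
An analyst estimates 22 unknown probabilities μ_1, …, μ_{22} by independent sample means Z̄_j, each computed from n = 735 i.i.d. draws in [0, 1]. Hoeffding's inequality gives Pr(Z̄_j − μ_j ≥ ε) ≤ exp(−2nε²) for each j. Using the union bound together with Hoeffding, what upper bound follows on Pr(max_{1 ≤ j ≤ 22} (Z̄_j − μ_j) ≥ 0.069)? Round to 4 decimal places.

0.0201

Per-experiment Hoeffding bound: exp(−2·735·0.069²) = exp(−6.99867) = 0.0009131.
Union bound over 22 events: 22·0.0009131 = 0.02009.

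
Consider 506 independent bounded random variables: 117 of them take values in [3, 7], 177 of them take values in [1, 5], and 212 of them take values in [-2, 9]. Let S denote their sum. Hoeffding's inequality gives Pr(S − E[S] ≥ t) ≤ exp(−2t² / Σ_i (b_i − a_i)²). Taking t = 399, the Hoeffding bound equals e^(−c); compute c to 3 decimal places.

Σ(b_i − a_i)² = 117·4² + 177·4² + 212·11² = 30356.
c = 2t² / 30356 = 2·399² / 30356 = 10.4889.

10.489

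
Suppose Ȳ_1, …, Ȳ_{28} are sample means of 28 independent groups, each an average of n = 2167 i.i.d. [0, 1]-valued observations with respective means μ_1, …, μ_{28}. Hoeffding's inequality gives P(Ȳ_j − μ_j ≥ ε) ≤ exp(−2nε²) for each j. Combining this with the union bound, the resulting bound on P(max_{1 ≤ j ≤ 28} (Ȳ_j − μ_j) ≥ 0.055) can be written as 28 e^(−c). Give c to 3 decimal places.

Union bound over the 28 events: P(max_{1 ≤ j ≤ 28} (Ȳ_j − μ_j) ≥ 0.055) ≤ 28·exp(−2nε²) = 28 exp(−2·2167·0.055²).
So c = 2·2167·0.055² = 13.1104.

13.110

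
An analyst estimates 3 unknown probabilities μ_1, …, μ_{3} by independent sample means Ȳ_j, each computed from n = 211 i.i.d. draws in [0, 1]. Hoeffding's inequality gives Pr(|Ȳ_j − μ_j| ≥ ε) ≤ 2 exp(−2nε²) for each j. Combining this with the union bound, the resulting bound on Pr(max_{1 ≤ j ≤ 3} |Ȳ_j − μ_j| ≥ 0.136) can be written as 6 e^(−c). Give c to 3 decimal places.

7.805

Union bound over the 3 events: Pr(max_{1 ≤ j ≤ 3} |Ȳ_j − μ_j| ≥ 0.136) ≤ 3·2·exp(−2nε²) = 6 exp(−2·211·0.136²).
So c = 2·211·0.136² = 7.8053.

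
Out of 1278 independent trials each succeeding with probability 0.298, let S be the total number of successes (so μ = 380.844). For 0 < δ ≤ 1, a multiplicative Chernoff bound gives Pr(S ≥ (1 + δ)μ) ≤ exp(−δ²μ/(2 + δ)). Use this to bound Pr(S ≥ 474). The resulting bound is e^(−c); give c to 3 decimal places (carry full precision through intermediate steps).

10.152

Write 474 = (1 + δ)μ, so δ = 474/380.844 − 1 = 0.2446041…
Then the exponent is δ²μ/(2 + δ) = (474 − μ)² / (μ·(2 + δ)) = 10.151607.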